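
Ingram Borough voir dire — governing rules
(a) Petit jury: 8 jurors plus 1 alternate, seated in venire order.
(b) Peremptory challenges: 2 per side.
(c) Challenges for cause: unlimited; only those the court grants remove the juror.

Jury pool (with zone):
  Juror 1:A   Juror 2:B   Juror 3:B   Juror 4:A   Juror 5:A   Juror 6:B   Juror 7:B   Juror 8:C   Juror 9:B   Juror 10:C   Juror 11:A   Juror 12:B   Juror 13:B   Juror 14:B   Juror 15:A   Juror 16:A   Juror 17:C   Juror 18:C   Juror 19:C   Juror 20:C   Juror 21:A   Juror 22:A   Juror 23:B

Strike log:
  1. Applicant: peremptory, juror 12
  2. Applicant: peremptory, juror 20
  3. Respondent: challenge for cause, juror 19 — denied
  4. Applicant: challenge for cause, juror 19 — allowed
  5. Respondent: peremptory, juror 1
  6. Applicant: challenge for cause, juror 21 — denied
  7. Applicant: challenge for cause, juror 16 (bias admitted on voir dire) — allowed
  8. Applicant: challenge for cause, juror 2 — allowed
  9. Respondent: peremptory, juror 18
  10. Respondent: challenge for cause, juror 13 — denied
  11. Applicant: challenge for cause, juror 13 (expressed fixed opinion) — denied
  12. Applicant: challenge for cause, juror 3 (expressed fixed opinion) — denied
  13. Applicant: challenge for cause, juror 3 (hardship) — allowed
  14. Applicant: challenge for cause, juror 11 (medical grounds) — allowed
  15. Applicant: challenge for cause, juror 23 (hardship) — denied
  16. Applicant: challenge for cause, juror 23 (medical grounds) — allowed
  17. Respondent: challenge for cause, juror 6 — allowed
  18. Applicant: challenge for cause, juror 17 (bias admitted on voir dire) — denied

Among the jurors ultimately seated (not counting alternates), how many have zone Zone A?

2

Removed: #1, #2, #3, #6, #11, #12, #16, #18, #19, #20, #23.
Seated jurors 1–8: #4, #5, #7, #8, #9, #10, #13, #14 (alternates #15 not counted).
Of those, in Zone A: #4, #5 → 2.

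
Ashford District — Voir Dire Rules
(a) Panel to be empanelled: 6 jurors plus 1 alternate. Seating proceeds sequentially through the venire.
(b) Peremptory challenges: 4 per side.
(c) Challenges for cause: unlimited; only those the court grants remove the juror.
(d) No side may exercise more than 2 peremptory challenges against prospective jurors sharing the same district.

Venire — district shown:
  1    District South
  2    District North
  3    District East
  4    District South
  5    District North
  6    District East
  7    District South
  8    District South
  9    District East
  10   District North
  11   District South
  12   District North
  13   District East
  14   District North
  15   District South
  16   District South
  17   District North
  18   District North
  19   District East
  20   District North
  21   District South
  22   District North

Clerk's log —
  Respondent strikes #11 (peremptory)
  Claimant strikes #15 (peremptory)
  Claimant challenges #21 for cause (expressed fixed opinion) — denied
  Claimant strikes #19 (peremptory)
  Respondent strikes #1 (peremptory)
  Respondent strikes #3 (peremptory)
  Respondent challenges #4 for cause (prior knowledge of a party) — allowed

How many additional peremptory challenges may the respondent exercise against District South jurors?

Respondent peremptories so far: #11, #1, #3 — 3 of 4 used, 1 left overall.
Against District South: #11, #1 — 2 used; per-district cap 2 leaves 0.
Binding limit: min(1, 0) = 0.

0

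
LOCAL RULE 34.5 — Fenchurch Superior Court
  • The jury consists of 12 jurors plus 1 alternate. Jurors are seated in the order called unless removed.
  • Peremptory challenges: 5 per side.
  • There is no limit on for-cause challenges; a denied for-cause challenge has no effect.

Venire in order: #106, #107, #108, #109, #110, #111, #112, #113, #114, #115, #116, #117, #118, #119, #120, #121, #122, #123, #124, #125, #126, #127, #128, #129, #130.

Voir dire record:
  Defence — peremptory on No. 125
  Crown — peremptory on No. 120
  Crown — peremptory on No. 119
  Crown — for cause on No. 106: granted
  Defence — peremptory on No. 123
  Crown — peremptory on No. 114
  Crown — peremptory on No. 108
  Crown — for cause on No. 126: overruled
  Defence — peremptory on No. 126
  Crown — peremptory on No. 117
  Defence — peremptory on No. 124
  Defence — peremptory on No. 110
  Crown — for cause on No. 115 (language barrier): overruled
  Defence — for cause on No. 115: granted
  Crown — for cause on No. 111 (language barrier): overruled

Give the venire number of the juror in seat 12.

Removed: #106, #108, #110, #114, #115, #117, #119, #120, #123, #124, #125, #126. (#111 stays — for-cause denied.)
Filling seats in venire order through position 12: #107, #109, #111, #112, #113, #116, #118, #121, #122, #127, #128, #129.
So seat 12 is #129.

129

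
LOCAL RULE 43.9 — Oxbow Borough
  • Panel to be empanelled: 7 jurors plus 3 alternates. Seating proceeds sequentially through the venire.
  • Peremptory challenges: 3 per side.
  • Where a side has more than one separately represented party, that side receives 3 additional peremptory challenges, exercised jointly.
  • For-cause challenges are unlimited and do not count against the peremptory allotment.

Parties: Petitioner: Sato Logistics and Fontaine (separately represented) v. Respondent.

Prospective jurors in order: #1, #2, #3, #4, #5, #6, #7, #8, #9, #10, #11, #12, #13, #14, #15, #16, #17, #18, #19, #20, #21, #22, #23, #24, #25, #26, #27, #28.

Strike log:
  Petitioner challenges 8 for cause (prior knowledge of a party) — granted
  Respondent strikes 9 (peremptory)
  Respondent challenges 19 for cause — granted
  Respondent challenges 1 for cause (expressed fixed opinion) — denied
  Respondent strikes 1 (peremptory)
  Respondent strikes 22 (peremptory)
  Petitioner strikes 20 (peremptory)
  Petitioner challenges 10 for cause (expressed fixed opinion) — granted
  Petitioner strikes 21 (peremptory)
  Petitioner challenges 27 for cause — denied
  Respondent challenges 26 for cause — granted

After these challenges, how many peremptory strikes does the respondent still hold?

Respondent allotment: 3.
Respondent peremptories used: #9, #1, #22 — 3 (for-cause on #19, #1, #26 don't count).
Remaining: 3 − 3 = 0.

0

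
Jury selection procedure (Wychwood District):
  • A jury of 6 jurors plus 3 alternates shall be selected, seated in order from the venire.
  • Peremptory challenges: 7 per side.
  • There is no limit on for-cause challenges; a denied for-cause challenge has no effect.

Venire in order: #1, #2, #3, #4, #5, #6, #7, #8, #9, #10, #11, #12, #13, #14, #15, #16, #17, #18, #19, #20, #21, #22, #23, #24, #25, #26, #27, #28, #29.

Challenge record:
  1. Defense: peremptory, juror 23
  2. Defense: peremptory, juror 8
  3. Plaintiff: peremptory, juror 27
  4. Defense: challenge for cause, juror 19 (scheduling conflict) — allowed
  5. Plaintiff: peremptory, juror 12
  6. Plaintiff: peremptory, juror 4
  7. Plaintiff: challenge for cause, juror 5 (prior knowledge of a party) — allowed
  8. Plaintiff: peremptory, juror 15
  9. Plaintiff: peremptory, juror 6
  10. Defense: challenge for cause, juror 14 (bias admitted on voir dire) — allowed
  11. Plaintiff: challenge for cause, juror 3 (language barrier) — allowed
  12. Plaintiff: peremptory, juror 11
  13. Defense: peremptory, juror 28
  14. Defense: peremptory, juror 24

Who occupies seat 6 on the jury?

Removed: #3, #4, #5, #6, #8, #11, #12, #14, #15, #19, #23, #24, #27, #28.
Seating in order: seats 1–6 → #1, #2, #7, #9, #10, #13; alternates → #16, #17, #18.
So seat 6 is #13.

13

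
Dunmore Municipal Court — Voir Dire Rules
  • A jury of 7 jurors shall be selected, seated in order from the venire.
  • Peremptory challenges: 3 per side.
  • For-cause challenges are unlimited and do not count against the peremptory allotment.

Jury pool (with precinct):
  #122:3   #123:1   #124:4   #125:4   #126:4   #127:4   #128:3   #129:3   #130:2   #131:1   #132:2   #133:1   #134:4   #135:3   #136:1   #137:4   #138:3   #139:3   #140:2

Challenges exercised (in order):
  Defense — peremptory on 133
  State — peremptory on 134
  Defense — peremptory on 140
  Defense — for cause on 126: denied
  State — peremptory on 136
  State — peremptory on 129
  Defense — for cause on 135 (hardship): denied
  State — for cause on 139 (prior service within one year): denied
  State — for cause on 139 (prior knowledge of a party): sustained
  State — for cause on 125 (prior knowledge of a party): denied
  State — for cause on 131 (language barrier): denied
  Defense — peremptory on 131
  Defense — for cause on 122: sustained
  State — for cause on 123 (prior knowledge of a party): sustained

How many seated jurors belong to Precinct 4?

Removed: #122, #123, #129, #131, #133, #134, #136, #139, #140.
Seated jurors 1–7: #124, #125, #126, #127, #128, #130, #132.
Of those, in Precinct 4: #124, #125, #126, #127 → 4.

4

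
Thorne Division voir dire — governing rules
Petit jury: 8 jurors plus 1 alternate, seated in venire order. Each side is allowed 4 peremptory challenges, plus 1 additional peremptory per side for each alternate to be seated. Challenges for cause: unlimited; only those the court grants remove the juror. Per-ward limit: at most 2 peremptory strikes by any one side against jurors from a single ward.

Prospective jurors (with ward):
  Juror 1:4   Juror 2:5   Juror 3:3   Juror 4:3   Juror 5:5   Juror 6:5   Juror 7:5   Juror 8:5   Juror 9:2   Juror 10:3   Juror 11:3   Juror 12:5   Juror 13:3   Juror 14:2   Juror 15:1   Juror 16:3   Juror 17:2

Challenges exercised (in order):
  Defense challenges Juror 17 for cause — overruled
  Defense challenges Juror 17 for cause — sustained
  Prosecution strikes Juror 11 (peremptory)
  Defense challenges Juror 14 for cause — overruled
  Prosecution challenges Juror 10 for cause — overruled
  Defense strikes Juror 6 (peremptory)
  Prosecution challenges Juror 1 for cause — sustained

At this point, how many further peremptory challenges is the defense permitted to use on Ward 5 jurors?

Defense peremptories so far: #6 — 1 of 5 used, 4 left overall.
Against Ward 5: #6 — 1 used; per-ward cap 2 leaves 1.
Binding limit: min(4, 1) = 1.

1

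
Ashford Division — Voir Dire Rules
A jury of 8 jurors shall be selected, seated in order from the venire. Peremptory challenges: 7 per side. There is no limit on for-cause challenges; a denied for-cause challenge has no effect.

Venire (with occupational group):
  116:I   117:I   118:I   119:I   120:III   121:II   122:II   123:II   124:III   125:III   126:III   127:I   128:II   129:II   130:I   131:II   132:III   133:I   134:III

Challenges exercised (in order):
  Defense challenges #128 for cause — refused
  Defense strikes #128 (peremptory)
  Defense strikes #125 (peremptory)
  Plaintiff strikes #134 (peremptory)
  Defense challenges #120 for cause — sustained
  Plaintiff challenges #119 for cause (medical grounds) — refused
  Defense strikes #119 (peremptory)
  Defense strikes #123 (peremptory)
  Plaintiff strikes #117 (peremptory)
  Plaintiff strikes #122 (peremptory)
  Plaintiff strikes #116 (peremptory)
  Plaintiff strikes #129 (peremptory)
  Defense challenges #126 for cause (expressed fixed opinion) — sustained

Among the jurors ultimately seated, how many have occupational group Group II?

Removed: #116, #117, #119, #120, #122, #123, #125, #126, #128, #129, #134.
Seated jurors 1–8: #118, #121, #124, #127, #130, #131, #132, #133.
Of those, in Group II: #121, #131 → 2.

2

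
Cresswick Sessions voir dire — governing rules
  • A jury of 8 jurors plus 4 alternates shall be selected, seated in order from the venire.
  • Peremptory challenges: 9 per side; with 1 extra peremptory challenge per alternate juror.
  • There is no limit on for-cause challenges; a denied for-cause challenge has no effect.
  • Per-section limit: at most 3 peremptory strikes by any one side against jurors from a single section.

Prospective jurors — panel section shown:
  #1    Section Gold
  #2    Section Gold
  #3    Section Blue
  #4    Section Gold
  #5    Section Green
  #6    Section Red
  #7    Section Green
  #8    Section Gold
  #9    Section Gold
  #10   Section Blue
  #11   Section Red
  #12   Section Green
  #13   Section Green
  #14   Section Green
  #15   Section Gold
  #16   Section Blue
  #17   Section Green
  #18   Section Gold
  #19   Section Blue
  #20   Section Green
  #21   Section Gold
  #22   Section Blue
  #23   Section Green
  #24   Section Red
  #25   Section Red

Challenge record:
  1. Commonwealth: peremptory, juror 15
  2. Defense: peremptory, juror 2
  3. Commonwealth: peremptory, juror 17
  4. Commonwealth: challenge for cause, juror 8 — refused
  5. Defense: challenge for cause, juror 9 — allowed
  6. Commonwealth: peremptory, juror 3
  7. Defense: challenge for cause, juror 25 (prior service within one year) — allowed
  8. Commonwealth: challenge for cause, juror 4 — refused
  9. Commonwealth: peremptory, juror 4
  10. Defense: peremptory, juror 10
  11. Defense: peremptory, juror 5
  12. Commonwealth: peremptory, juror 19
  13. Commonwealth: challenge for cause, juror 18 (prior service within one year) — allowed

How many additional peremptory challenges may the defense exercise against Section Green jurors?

2

Defense peremptories so far: #2, #10, #5 — 3 of 13 used, 10 left overall.
Against Section Green: #5 — 1 used; per-section cap 3 leaves 2.
Binding limit: min(10, 2) = 2.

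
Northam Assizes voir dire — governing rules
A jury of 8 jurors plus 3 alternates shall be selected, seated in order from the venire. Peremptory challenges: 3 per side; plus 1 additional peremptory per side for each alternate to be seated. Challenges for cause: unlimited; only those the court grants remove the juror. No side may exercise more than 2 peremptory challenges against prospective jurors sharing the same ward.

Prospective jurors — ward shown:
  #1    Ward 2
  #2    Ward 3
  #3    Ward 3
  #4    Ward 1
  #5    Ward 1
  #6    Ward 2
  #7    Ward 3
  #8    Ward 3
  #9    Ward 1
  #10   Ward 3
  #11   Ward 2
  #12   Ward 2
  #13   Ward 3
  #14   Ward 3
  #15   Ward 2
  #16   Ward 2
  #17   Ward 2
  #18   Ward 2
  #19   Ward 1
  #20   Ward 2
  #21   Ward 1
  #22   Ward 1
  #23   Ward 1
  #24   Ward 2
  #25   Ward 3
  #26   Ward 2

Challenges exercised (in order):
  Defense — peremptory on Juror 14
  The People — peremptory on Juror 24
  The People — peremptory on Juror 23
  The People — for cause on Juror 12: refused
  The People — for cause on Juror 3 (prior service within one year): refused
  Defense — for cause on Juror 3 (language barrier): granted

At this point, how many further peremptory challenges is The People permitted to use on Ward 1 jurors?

1

The People peremptories so far: #24, #23 — 2 of 6 used, 4 left overall.
Against Ward 1: #23 — 1 used; per-ward cap 2 leaves 1.
Binding limit: min(4, 1) = 1.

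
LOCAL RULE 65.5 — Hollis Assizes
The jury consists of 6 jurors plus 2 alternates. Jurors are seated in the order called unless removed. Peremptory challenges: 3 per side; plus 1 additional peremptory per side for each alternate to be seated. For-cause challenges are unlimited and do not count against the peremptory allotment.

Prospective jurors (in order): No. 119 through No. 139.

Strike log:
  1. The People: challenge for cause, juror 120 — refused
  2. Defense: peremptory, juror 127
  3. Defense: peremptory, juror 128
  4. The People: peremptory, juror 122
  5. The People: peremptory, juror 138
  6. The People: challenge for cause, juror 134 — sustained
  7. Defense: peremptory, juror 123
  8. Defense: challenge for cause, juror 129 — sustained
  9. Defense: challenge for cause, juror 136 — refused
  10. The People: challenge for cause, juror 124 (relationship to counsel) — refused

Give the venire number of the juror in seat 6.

Removed: #122, #123, #127, #128, #129, #134, #138. (#120, #124, #136 stay — for-cause denied.)
Seating in order: seats 1–6 → #119, #120, #121, #124, #125, #126; alternates → #130, #131.
So seat 6 is #126.

126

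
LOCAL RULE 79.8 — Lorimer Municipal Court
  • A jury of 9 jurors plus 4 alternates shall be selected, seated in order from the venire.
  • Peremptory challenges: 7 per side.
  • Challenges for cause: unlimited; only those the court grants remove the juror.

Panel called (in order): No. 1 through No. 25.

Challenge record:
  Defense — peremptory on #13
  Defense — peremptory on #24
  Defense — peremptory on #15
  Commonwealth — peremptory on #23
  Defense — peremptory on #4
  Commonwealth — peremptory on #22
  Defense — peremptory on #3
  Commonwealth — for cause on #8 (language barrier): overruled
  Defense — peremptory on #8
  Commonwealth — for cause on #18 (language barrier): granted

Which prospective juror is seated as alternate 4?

19

Removed: #3, #4, #8, #13, #15, #18, #22, #23, #24.
Seating in order: seats 1–9 → #1, #2, #5, #6, #7, #9, #10, #11, #12; alternates → #14, #16, #17, #19.
So alternate 4 is #19.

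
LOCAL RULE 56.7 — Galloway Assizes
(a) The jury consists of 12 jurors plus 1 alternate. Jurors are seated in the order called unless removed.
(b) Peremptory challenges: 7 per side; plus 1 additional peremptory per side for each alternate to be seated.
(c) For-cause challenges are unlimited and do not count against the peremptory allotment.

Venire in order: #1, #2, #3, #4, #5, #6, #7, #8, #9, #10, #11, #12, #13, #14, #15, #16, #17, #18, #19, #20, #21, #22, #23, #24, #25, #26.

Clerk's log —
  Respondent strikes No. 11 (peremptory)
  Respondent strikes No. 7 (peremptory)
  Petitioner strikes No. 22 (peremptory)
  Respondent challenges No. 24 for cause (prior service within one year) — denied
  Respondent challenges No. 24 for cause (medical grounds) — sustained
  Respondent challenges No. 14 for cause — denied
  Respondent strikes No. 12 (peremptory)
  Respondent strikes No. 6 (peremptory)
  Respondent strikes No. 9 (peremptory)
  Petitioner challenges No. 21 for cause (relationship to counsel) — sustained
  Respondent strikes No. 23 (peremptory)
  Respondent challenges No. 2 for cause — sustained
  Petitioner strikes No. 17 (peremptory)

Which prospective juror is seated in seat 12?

19

Removed: #2, #6, #7, #9, #11, #12, #17, #21, #22, #23, #24. (#14 stays — for-cause denied.)
Seating in order: seats 1–12 → #1, #3, #4, #5, #8, #10, #13, #14, #15, #16, #18, #19; alternates → #20.
So seat 12 is #19.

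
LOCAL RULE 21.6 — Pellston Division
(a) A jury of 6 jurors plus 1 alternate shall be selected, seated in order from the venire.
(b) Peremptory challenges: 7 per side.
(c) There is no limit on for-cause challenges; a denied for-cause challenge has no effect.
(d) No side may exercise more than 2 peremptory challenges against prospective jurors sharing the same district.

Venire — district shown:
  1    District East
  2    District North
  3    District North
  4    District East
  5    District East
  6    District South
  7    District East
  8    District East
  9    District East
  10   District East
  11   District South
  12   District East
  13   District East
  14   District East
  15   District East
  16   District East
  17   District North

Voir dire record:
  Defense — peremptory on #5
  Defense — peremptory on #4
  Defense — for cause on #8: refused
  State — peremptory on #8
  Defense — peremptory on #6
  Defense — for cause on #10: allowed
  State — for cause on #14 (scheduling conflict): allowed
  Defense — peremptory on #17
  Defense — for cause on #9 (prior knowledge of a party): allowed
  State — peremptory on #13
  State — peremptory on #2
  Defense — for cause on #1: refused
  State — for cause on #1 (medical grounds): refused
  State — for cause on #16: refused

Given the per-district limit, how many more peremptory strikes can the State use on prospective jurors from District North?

State peremptories so far: #8, #13, #2 — 3 of 7 used, 4 left overall.
Against District North: #2 — 1 used; per-district cap 2 leaves 1.
Binding limit: min(4, 1) = 1.

1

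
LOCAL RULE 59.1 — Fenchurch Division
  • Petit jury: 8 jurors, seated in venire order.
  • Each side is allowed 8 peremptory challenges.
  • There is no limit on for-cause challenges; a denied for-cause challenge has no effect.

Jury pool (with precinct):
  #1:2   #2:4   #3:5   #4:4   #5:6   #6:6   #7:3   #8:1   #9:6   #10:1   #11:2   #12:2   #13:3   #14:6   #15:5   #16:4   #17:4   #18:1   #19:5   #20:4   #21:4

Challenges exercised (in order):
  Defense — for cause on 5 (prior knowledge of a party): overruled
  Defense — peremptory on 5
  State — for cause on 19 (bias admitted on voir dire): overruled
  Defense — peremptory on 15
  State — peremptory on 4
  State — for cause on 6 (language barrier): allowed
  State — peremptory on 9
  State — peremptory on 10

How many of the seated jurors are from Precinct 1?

1

Removed: #4, #5, #6, #9, #10, #15.
Seated jurors 1–8: #1, #2, #3, #7, #8, #11, #12, #13.
Of those, in Precinct 1: #8 → 1.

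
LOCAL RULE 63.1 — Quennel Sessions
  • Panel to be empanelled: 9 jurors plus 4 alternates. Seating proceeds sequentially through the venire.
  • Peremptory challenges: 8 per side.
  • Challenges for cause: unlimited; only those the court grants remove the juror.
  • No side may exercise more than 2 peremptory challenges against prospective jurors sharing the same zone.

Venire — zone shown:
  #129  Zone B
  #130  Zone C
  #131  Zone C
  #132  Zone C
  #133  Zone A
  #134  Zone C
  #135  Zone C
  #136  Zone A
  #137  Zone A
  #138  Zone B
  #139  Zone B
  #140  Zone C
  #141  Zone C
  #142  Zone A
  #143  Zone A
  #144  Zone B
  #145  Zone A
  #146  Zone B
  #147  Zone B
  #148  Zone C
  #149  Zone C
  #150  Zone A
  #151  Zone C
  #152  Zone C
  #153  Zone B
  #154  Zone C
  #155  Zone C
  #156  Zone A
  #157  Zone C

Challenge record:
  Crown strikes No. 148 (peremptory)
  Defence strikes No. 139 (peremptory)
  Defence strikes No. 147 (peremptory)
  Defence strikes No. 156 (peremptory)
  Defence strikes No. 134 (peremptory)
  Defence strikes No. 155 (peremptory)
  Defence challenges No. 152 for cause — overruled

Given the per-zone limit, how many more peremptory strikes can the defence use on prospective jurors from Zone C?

Defence peremptories so far: #139, #147, #156, #134, #155 — 5 of 8 used, 3 left overall.
Against Zone C: #134, #155 — 2 used; per-zone cap 2 leaves 0.
Binding limit: min(3, 0) = 0.

0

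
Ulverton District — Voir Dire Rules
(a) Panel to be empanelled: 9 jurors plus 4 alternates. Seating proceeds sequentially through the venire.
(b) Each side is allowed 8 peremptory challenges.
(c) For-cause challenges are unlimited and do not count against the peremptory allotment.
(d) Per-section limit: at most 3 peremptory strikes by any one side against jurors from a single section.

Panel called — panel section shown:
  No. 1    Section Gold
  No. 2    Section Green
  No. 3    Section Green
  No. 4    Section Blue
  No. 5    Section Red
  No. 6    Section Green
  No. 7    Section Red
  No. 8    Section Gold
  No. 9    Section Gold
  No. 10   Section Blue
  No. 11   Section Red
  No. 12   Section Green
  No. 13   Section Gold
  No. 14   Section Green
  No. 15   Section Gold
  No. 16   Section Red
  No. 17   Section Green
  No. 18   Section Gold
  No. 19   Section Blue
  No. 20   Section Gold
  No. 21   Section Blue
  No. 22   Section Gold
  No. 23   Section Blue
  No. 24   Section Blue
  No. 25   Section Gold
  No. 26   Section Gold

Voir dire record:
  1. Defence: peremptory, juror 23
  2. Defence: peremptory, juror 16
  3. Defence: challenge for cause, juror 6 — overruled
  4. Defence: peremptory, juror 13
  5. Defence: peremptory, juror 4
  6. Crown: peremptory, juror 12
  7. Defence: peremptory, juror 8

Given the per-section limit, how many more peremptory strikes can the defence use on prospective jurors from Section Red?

2

Defence peremptories so far: #23, #16, #13, #4, #8 — 5 of 8 used, 3 left overall.
Against Section Red: #16 — 1 used; per-section cap 3 leaves 2.
Binding limit: min(3, 2) = 2.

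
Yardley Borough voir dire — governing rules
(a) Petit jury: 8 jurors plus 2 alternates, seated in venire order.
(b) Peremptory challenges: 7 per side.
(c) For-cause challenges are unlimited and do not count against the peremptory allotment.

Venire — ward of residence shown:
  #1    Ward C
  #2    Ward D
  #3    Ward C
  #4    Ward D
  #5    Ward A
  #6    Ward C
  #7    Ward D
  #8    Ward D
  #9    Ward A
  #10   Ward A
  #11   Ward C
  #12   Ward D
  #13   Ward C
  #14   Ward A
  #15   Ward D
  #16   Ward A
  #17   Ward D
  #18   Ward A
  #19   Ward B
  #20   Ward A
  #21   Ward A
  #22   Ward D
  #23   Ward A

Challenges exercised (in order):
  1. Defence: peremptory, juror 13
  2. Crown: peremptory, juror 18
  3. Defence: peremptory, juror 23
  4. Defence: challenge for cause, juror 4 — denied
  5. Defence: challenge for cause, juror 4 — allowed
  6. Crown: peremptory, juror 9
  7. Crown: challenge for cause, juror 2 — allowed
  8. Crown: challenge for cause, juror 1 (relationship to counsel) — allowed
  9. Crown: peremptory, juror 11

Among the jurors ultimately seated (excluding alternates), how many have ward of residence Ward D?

3

Removed: #1, #2, #4, #9, #11, #13, #18, #23.
Seated jurors 1–8: #3, #5, #6, #7, #8, #10, #12, #14 (alternates #15, #16 not counted).
Of those, in Ward D: #7, #8, #12 → 3.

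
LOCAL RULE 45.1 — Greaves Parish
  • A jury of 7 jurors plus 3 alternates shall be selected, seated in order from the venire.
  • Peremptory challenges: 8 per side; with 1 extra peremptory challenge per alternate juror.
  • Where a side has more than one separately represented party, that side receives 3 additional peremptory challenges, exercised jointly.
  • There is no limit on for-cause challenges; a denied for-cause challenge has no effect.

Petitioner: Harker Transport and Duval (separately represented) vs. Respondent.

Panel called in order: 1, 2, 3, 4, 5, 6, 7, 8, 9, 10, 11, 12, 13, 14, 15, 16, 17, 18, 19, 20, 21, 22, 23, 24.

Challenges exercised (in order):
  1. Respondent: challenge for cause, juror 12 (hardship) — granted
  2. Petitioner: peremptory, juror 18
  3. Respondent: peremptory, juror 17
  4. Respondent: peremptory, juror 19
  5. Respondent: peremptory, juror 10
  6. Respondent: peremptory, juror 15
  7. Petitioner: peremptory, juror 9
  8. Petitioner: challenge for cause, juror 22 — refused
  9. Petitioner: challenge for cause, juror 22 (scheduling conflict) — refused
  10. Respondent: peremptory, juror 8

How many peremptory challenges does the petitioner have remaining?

Petitioner allotment: 8 base + 1 × 3 alternates + 3 multi-party = 14.
Petitioner peremptories used: #18, #9 — 2 (for-cause on #22, #22 don't count).
Remaining: 14 − 2 = 12.

12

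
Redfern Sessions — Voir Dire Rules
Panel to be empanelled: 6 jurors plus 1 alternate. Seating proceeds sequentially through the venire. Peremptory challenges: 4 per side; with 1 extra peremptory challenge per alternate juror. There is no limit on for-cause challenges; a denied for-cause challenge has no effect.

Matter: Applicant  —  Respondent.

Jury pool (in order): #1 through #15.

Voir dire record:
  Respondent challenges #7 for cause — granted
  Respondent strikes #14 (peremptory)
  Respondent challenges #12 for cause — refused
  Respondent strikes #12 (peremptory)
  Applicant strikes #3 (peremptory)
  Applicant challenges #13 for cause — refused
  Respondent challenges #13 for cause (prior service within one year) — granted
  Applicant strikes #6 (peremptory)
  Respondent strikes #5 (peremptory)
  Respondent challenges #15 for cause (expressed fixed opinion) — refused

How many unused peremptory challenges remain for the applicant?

3

Applicant allotment: 4 base + 1 × 1 alternate = 5.
Applicant peremptories used: #3, #6 — 2 (the for-cause on #13 doesn't count).
Remaining: 5 − 2 = 3.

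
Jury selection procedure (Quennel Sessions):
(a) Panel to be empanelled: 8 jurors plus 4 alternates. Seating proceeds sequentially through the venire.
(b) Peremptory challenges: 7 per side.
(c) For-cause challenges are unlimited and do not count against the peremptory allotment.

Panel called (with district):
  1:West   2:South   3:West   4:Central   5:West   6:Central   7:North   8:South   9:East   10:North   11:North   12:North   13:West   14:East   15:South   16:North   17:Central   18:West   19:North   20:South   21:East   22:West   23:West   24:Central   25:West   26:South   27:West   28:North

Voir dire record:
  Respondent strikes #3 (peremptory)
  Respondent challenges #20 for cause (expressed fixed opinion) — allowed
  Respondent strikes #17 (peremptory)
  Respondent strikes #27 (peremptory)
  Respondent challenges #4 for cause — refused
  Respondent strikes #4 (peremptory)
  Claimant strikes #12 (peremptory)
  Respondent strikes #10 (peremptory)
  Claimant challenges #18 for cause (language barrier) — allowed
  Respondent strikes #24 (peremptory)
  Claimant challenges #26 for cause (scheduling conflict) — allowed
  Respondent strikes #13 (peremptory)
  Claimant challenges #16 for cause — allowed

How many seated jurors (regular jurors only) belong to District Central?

1

Removed: #3, #4, #10, #12, #13, #16, #17, #18, #20, #24, #26, #27.
Seated jurors 1–8: #1, #2, #5, #6, #7, #8, #9, #11 (alternates #14, #15, #19, #21 not counted).
Of those, in District Central: #6 → 1.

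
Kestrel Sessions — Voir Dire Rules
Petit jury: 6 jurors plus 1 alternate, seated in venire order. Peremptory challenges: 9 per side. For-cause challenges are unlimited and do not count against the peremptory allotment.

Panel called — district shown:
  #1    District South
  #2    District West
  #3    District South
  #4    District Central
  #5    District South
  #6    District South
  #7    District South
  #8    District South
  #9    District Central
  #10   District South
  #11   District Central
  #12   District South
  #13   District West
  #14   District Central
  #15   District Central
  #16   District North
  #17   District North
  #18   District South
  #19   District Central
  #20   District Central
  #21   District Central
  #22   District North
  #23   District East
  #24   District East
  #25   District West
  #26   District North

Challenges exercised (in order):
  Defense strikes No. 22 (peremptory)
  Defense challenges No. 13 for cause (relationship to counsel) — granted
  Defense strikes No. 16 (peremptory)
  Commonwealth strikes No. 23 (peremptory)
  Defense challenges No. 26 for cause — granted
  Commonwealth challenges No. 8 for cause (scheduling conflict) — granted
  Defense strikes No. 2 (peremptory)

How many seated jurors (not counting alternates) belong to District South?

5

Removed: #2, #8, #13, #16, #22, #23, #26.
Seated jurors 1–6: #1, #3, #4, #5, #6, #7 (alternates #9 not counted).
Of those, in District South: #1, #3, #5, #6, #7 → 5.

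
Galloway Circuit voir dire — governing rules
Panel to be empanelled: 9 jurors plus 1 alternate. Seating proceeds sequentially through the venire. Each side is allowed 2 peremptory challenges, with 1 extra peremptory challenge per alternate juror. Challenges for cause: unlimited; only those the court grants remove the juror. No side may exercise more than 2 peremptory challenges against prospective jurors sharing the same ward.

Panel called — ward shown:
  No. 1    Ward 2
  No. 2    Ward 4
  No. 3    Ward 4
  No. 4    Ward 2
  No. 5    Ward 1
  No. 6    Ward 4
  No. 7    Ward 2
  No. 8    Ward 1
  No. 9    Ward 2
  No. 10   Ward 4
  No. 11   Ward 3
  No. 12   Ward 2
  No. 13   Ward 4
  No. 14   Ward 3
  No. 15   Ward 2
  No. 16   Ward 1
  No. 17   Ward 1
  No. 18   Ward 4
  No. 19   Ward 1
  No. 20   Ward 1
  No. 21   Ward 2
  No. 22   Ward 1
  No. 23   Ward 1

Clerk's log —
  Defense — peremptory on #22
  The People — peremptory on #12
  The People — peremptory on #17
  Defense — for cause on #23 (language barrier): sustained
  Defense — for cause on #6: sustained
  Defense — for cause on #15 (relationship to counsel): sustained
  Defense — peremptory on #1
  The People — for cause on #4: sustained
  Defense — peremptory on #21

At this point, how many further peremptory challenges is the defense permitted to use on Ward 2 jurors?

Defense peremptories so far: #22, #1, #21 — 3 of 3 used, 0 left overall.
Against Ward 2: #1, #21 — 2 used; per-ward cap 2 leaves 0.
Binding limit: min(0, 0) = 0.

0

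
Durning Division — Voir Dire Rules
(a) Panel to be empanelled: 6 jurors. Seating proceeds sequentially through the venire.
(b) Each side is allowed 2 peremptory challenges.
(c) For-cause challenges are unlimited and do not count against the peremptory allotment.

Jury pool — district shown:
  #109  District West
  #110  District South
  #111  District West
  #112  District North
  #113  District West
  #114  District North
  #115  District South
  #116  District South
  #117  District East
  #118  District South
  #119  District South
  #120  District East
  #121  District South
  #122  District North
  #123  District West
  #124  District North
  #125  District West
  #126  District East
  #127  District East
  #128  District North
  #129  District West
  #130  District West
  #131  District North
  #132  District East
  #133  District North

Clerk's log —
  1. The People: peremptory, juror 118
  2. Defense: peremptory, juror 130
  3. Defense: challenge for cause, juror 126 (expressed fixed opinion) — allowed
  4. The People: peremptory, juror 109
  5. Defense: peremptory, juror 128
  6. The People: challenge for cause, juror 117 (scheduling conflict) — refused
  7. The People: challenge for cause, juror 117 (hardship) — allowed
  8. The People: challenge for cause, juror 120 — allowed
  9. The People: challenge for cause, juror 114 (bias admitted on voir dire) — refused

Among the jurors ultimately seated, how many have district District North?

Removed: #109, #117, #118, #120, #126, #128, #130.
Seated jurors 1–6: #110, #111, #112, #113, #114, #115.
Of those, in District North: #112, #114 → 2.

2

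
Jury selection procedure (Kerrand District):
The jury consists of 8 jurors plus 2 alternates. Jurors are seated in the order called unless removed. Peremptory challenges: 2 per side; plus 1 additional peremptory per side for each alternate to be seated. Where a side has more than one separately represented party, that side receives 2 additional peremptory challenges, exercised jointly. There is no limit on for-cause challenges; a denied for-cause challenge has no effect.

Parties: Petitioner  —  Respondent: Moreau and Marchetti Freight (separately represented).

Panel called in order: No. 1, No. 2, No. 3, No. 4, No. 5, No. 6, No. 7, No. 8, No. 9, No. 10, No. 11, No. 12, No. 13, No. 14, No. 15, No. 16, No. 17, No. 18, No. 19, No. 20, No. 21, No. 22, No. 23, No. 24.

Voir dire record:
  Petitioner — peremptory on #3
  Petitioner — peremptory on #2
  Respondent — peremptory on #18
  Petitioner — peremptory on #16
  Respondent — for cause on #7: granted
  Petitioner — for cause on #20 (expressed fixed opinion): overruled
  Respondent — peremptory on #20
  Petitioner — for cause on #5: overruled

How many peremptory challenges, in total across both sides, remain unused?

5

Petitioner allotment: 2 base + 1 × 2 alternates = 4. Respondent allotment: 2 base + 1 × 2 alternates + 2 multi-party = 6.
Petitioner peremptories used: #3, #2, #16 — 3 (for-cause on #20, #5 don't count).
Respondent peremptories used: #18, #20 — 2 (the for-cause on #7 doesn't count).
Remaining: (4 − 3) + (6 − 2) = 5.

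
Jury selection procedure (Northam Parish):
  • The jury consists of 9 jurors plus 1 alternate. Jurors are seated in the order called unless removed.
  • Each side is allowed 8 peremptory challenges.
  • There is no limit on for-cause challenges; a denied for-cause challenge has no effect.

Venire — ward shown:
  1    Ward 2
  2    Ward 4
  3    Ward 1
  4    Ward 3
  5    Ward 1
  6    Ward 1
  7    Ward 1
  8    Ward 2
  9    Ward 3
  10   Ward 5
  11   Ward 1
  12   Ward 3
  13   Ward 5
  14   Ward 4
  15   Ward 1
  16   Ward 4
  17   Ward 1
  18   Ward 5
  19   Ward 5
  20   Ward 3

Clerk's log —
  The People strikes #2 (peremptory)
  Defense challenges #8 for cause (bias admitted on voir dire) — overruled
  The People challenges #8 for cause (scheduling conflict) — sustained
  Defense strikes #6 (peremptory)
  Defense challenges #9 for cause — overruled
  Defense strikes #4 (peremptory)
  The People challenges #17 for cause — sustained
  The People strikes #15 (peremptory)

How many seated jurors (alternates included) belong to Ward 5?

2

Removed: #2, #4, #6, #8, #15, #17.
Seated (10 incl. alternates): #1, #3, #5, #7, #9, #10, #11, #12, #13, #14.
Of those, in Ward 5: #10, #13 → 2.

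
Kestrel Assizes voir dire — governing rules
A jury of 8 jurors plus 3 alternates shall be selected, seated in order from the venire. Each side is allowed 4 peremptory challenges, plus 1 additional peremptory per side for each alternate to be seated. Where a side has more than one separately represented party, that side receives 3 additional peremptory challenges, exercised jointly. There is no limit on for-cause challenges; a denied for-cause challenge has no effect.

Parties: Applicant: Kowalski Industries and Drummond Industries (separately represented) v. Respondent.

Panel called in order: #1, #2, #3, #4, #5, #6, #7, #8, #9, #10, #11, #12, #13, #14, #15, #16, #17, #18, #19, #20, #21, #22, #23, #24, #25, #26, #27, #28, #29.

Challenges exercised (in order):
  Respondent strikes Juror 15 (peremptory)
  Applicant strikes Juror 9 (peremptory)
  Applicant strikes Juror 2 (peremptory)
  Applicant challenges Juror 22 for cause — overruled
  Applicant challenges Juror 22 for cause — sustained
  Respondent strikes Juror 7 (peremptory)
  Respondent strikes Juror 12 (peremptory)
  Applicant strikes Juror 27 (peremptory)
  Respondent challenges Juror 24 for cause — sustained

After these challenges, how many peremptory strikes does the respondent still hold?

4

Respondent allotment: 4 base + 1 × 3 alternates = 7.
Respondent peremptories used: #15, #7, #12 — 3 (the for-cause on #24 doesn't count).
Remaining: 7 − 3 = 4.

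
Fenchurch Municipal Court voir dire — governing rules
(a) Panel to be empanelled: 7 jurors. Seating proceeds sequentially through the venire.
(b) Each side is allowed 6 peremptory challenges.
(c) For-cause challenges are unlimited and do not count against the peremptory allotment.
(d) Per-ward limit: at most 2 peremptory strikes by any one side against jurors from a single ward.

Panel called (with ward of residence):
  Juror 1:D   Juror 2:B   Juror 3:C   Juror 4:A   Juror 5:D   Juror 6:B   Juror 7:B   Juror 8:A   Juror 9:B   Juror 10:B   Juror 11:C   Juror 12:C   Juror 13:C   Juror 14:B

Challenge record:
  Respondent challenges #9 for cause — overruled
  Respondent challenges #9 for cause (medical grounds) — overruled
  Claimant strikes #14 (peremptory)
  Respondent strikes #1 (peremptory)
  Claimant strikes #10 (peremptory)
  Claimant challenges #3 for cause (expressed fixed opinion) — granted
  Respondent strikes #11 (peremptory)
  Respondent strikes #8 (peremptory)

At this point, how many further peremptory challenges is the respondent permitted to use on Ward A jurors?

Respondent peremptories so far: #1, #11, #8 — 3 of 6 used, 3 left overall.
Against Ward A: #8 — 1 used; per-ward cap 2 leaves 1.
Binding limit: min(3, 1) = 1.

1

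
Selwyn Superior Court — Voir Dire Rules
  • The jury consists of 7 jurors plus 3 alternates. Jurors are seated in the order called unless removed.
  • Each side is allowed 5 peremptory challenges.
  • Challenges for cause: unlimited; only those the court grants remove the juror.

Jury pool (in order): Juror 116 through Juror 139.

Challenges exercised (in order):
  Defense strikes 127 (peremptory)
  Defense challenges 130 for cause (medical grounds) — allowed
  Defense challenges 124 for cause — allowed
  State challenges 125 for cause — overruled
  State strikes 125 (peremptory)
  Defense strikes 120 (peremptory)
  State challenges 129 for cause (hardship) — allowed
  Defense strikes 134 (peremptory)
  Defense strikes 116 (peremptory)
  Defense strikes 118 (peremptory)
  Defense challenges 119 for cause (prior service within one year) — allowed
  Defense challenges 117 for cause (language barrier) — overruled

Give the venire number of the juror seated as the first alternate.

Removed: #116, #118, #119, #120, #124, #125, #127, #129, #130, #134. (#117 stays — for-cause denied.)
Seating in order: seats 1–7 → #117, #121, #122, #123, #126, #128, #131; alternates → #132, #133, #135.
So alternate 1 is #132.

132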